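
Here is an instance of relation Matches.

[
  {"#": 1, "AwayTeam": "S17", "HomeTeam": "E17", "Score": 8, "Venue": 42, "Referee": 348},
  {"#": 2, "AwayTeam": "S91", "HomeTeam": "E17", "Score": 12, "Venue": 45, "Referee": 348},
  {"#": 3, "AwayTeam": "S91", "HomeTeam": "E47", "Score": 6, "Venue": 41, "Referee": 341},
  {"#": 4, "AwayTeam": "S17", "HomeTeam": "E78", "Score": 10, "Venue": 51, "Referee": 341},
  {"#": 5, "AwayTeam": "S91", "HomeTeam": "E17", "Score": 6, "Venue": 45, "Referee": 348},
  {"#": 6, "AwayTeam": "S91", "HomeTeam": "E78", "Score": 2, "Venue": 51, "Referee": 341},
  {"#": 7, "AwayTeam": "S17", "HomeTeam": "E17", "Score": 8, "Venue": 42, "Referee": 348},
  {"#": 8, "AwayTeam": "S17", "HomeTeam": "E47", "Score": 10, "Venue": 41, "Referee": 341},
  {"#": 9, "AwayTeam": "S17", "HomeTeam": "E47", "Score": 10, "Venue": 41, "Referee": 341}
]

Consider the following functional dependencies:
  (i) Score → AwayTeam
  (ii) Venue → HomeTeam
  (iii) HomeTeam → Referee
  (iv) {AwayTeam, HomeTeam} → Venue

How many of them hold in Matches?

(i) Score → AwayTeam: every LHS value maps to a single RHS value — holds.
(ii) Venue → HomeTeam: every LHS value maps to a single RHS value — holds.
(iii) HomeTeam → Referee: every LHS value maps to a single RHS value — holds.
(iv) {AwayTeam, HomeTeam} → Venue: every LHS value maps to a single RHS value — holds.
4 of the 4 dependencies hold.

4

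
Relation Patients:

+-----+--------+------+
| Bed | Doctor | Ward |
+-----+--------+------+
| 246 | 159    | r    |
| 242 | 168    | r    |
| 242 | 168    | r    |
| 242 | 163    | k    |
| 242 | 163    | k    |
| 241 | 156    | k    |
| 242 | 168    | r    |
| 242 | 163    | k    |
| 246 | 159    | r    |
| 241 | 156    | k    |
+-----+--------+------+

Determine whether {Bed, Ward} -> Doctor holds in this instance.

(Bed=246, Ward=r): 2 rows → Doctor = 159, 159 ✓
(Bed=242, Ward=r): 3 rows → Doctor = 168, 168, 168 ✓
(Bed=242, Ward=k): 3 rows → Doctor = 163, 163, 163 ✓
(Bed=241, Ward=k): 2 rows → Doctor = 156, 156 ✓
Every {Bed, Ward} value is associated with a single Doctor value, so {Bed, Ward} -> Doctor holds.

Yes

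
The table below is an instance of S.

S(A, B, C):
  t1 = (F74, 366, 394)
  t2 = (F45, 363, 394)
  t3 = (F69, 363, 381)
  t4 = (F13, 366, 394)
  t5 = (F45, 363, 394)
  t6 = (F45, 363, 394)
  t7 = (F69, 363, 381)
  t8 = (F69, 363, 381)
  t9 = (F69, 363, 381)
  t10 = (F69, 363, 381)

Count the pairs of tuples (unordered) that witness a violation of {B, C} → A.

1

(B=366, C=394): violating pairs (1,4) — 1 pair.
(B=363, C=394): all 3 rows agree on A — 0 pairs.
(B=363, C=381): all 5 rows agree on A — 0 pairs.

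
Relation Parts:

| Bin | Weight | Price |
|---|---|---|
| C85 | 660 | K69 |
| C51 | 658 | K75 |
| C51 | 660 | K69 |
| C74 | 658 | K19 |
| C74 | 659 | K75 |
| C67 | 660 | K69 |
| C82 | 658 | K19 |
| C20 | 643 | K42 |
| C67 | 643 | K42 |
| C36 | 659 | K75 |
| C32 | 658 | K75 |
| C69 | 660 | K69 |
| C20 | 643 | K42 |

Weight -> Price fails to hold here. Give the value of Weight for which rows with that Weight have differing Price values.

658

Weight=660: 4 rows → Price = K69, K69, K69, K69 ✓
Weight=658: 4 rows → Price takes values {K75, K19} — violation
Weight=659: 2 rows → Price = K75, K75 ✓
Weight=643: 3 rows → Price = K42, K42, K42 ✓
The only Weight value with inconsistent Price is Weight=658.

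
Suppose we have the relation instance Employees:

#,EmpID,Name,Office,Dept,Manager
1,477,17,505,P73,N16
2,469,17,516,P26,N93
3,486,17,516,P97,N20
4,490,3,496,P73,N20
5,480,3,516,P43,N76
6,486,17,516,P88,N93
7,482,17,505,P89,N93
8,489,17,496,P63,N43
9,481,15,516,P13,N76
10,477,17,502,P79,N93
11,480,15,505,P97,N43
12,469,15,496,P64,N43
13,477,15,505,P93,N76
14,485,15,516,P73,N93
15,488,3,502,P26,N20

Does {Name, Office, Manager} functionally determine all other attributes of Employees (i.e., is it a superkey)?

Rows 2 and 6 have the same {Name, Office, Manager} value (Name=17, Office=516, Manager=N93) but are distinct tuples, so {Name, Office, Manager} does not determine every attribute — not a superkey.

No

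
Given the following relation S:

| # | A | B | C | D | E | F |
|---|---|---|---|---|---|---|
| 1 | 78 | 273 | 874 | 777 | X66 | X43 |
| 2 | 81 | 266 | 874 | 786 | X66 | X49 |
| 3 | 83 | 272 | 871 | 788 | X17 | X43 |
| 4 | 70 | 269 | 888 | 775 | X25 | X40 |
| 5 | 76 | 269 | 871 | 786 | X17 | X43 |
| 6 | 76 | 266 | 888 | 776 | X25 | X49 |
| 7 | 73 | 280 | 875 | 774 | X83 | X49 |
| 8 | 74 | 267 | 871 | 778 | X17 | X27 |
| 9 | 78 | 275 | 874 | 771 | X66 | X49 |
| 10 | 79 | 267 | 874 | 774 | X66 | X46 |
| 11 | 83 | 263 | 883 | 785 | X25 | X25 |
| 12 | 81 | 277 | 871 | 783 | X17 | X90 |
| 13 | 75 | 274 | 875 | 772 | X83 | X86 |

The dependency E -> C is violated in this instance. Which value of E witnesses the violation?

X25

E=X66: rows 1, 2, 9, 10 → C = 874, 874, 874, 874 ✓
E=X17: rows 3, 5, 8, 12 → C = 871, 871, 871, 871 ✓
E=X25: rows 4, 6, 11 → C takes values {888, 883} — violation
E=X83: rows 7, 13 → C = 875, 875 ✓
The only E value with inconsistent C is E=X25.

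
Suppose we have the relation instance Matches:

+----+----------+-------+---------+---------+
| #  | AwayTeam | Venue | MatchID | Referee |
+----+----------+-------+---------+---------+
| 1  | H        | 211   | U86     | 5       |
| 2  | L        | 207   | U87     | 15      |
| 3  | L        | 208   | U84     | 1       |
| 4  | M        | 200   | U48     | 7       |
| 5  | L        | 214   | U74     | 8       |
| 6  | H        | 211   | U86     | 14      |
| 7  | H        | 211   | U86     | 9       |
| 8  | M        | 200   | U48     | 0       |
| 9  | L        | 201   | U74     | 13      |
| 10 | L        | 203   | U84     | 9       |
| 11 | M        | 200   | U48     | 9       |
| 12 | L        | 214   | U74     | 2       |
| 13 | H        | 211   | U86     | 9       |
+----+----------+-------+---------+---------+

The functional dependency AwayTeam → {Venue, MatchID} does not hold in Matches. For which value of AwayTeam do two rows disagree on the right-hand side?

L

AwayTeam=H: rows 1, 6, 7, 13 → {Venue,MatchID} = (211, U86), (211, U86), (211, U86), (211, U86) ✓
AwayTeam=L: rows 2, 3, 5, 9, 10, 12 → {Venue,MatchID} takes values {(207, U87), (208, U84), (214, U74), (201, U74), (203, U84)} — violation
AwayTeam=M: rows 4, 8, 11 → {Venue,MatchID} = (200, U48), (200, U48), (200, U48) ✓
The only AwayTeam value with inconsistent RHS is AwayTeam=L.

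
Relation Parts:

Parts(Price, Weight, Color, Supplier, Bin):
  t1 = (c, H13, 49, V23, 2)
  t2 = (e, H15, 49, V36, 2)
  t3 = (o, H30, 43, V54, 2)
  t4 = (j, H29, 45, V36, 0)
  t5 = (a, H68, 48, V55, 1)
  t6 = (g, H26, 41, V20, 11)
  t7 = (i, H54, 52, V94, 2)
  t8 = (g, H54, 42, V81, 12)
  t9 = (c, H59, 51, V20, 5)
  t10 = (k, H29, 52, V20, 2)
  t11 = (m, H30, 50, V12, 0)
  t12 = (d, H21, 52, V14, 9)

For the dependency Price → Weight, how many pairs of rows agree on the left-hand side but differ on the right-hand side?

2

Price=c: violating pairs (1,9) — 1 pair.
Price=g: violating pairs (6,8) — 1 pair.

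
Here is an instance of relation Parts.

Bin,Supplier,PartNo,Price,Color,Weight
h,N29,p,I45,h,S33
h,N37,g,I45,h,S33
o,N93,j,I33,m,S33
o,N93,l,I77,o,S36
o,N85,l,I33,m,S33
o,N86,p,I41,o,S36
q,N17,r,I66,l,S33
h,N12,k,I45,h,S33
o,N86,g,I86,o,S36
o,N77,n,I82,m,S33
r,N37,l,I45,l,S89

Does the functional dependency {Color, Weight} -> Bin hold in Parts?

(Color=h, Weight=S33): 3 rows → Bin = h, h, h ✓
(Color=m, Weight=S33): 3 rows → Bin = o, o, o ✓
(Color=o, Weight=S36): 3 rows → Bin = o, o, o ✓
(Color=l, Weight=S33): 1 row → Bin = q ✓
(Color=l, Weight=S89): 1 row → Bin = r ✓
Every {Color, Weight} value is associated with a single Bin value, so {Color, Weight} -> Bin holds.

Yes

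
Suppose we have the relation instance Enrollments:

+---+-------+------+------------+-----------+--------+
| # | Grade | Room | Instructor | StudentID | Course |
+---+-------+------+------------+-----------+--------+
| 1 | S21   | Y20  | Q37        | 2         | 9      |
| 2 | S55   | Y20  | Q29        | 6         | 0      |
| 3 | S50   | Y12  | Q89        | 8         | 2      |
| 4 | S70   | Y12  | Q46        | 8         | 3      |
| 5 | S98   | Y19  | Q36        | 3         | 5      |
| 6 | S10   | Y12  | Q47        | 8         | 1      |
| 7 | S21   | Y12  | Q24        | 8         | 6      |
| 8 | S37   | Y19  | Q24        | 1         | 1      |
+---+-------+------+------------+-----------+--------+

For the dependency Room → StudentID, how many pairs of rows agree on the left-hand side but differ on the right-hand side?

2

Room=Y20: violating pairs (1,2) — 1 pair.
Room=Y12: all 4 rows agree on StudentID — 0 pairs.
Room=Y19: violating pairs (5,8) — 1 pair.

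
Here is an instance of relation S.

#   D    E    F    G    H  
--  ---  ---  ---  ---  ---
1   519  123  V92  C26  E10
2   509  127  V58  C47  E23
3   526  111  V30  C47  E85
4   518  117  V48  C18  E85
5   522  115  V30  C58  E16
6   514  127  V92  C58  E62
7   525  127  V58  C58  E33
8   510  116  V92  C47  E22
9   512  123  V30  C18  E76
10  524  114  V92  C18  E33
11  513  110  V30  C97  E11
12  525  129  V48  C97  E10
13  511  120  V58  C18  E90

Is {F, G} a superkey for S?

Yes

All 13 rows have distinct {F, G} values, so {F, G} → (all attributes) holds and {F, G} is a superkey.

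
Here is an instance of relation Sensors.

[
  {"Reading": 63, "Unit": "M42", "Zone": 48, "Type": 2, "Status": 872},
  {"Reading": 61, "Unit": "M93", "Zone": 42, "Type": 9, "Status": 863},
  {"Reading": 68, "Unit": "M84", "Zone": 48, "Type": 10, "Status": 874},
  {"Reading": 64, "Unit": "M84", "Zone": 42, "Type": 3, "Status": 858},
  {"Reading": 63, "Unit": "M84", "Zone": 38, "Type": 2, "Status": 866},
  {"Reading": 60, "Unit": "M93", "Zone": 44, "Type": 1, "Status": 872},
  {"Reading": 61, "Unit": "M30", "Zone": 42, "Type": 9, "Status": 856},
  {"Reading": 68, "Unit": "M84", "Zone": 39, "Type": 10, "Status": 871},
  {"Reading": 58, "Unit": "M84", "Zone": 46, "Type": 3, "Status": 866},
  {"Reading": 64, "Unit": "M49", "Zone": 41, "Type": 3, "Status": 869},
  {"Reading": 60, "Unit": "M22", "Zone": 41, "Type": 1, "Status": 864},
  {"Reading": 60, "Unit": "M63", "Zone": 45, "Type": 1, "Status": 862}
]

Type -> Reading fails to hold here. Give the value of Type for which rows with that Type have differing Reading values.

3

Type=2: 2 rows → Reading = 63, 63 ✓
Type=9: 2 rows → Reading = 61, 61 ✓
Type=10: 2 rows → Reading = 68, 68 ✓
Type=3: 3 rows → Reading takes values {64, 58} — violation
Type=1: 3 rows → Reading = 60, 60, 60 ✓
The only Type value with inconsistent Reading is Type=3.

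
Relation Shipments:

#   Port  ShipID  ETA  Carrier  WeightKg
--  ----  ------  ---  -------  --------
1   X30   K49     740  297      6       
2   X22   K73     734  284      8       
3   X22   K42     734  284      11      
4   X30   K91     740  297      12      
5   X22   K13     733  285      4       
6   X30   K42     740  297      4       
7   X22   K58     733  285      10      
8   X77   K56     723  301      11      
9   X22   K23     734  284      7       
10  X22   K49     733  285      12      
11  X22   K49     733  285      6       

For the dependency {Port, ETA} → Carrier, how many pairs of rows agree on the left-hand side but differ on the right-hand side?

(Port=X30, ETA=740): all 3 rows agree on Carrier — 0 pairs.
(Port=X22, ETA=734): all 3 rows agree on Carrier — 0 pairs.
(Port=X22, ETA=733): all 4 rows agree on Carrier — 0 pairs.

0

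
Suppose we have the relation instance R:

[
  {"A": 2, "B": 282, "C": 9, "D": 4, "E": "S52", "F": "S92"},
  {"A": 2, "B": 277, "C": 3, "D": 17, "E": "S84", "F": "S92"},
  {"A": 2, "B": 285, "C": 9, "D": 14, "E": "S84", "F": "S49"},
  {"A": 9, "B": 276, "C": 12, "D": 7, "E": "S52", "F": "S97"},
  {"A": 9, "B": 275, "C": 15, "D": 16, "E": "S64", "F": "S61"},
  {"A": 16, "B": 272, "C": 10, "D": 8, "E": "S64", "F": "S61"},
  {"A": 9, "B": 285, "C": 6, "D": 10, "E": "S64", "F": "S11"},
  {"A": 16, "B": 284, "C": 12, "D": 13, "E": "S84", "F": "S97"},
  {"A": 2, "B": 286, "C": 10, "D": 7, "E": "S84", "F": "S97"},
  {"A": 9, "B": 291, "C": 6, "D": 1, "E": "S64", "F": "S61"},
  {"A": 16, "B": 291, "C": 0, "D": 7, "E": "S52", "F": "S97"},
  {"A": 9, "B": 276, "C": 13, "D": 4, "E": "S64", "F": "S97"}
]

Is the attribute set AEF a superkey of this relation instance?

Two distinct rows share (A=9, E=S64, F=S61), so AEF does not determine every attribute — not a superkey.

No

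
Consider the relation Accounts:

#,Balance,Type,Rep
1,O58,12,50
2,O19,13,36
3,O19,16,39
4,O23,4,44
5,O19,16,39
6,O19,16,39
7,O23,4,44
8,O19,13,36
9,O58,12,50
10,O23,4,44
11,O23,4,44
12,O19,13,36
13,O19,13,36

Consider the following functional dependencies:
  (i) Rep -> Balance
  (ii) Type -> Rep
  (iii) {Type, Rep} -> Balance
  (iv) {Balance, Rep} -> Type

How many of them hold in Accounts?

4

(i) Rep -> Balance: every LHS value maps to a single RHS value — holds.
(ii) Type -> Rep: every LHS value maps to a single RHS value — holds.
(iii) {Type, Rep} -> Balance: every LHS value maps to a single RHS value — holds.
(iv) {Balance, Rep} -> Type: every LHS value maps to a single RHS value — holds.
4 of the 4 dependencies hold.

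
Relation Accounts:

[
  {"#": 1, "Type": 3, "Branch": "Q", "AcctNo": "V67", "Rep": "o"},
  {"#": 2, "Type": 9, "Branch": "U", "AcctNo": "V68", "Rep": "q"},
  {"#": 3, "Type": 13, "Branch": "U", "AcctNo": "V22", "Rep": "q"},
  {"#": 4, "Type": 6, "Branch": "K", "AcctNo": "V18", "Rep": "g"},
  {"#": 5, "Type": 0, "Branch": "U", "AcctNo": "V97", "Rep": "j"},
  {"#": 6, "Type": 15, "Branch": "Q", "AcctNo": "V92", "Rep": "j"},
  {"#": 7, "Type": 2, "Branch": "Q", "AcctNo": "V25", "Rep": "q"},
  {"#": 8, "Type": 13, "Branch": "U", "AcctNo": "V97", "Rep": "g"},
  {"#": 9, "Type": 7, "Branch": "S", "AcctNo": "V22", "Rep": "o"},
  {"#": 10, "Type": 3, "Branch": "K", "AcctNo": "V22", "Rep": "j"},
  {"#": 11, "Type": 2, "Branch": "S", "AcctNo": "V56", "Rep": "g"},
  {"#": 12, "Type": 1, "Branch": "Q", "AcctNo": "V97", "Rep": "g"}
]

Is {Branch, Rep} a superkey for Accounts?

No

Rows 2 and 3 have the same {Branch, Rep} value (Branch=U, Rep=q) but are distinct tuples, so {Branch, Rep} does not determine every attribute — not a superkey.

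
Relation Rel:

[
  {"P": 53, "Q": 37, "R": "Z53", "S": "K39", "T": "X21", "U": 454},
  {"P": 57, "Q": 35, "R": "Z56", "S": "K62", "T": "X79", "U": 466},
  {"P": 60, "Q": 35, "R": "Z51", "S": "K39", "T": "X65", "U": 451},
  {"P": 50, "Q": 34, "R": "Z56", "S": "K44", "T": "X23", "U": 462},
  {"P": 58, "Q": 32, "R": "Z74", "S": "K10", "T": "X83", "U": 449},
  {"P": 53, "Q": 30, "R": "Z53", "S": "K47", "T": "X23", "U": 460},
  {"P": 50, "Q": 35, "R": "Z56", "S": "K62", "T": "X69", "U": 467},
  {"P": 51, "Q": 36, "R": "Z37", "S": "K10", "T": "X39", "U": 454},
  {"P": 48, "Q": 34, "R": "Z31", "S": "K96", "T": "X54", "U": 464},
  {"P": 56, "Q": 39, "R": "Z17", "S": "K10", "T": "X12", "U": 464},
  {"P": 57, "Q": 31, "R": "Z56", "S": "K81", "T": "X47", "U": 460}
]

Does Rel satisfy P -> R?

Yes

P=53: 2 rows → R = Z53, Z53 ✓
P=57: 2 rows → R = Z56, Z56 ✓
P=60: 1 row → R = Z51 ✓
P=50: 2 rows → R = Z56, Z56 ✓
P=58: 1 row → R = Z74 ✓
P=51: 1 row → R = Z37 ✓
P=48: 1 row → R = Z31 ✓
P=56: 1 row → R = Z17 ✓
Every P value is associated with a single R value, so P -> R holds.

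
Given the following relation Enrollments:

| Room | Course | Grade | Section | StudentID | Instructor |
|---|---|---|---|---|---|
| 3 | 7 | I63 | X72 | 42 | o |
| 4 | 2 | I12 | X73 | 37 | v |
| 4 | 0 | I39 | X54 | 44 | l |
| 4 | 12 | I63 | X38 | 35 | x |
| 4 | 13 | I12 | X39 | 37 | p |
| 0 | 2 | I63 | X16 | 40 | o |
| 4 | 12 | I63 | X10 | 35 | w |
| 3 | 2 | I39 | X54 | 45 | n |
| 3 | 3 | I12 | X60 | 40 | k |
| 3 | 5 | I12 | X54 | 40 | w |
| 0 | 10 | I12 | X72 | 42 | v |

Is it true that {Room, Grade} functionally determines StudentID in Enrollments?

(Room=3, Grade=I63): 1 row → StudentID = 42 ✓
(Room=4, Grade=I12): 2 rows → StudentID = 37, 37 ✓
(Room=4, Grade=I39): 1 row → StudentID = 44 ✓
(Room=4, Grade=I63): 2 rows → StudentID = 35, 35 ✓
(Room=0, Grade=I63): 1 row → StudentID = 40 ✓
(Room=3, Grade=I39): 1 row → StudentID = 45 ✓
(Room=3, Grade=I12): 2 rows → StudentID = 40, 40 ✓
(Room=0, Grade=I12): 1 row → StudentID = 42 ✓
Every {Room, Grade} value is associated with a single StudentID value, so {Room, Grade} -> StudentID holds.

Yes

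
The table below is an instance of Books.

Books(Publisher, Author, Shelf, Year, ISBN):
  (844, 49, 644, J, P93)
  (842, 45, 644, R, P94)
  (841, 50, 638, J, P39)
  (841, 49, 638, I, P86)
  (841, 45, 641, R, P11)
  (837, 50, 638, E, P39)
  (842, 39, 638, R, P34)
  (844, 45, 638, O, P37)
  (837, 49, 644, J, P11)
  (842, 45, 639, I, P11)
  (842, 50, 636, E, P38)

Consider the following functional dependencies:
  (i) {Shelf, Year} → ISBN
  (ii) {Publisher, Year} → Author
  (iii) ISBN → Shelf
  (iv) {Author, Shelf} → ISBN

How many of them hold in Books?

(i) {Shelf, Year} → ISBN: (Shelf=644, Year=J): 2 rows → ISBN takes values {P93, P11} — violation — fails.
(ii) {Publisher, Year} → Author: (Publisher=842, Year=R): 2 rows → Author takes values {45, 39} — violation — fails.
(iii) ISBN → Shelf: ISBN=P11: 3 rows → Shelf takes values {641, 644, 639} — violation — fails.
(iv) {Author, Shelf} → ISBN: (Author=49, Shelf=644): 2 rows → ISBN takes values {P93, P11} — violation — fails.
None of the 4 dependencies hold.

0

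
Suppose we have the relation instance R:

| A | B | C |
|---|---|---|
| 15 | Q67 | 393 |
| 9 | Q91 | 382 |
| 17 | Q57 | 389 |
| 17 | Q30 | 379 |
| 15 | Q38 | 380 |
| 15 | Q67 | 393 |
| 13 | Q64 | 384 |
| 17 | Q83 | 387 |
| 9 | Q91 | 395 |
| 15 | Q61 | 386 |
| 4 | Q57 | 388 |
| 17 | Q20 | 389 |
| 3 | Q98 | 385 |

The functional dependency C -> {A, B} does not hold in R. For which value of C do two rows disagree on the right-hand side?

C=393: 2 rows → {A,B} = (15, Q67), (15, Q67) ✓
C=382: 1 row → {A,B} = (9, Q91) ✓
C=389: 2 rows → {A,B} takes values {(17, Q57), (17, Q20)} — violation
C=379: 1 row → {A,B} = (17, Q30) ✓
C=380: 1 row → {A,B} = (15, Q38) ✓
C=384: 1 row → {A,B} = (13, Q64) ✓
C=387: 1 row → {A,B} = (17, Q83) ✓
C=395: 1 row → {A,B} = (9, Q91) ✓
C=386: 1 row → {A,B} = (15, Q61) ✓
C=388: 1 row → {A,B} = (4, Q57) ✓
C=385: 1 row → {A,B} = (3, Q98) ✓
The only C value with inconsistent RHS is C=389.

389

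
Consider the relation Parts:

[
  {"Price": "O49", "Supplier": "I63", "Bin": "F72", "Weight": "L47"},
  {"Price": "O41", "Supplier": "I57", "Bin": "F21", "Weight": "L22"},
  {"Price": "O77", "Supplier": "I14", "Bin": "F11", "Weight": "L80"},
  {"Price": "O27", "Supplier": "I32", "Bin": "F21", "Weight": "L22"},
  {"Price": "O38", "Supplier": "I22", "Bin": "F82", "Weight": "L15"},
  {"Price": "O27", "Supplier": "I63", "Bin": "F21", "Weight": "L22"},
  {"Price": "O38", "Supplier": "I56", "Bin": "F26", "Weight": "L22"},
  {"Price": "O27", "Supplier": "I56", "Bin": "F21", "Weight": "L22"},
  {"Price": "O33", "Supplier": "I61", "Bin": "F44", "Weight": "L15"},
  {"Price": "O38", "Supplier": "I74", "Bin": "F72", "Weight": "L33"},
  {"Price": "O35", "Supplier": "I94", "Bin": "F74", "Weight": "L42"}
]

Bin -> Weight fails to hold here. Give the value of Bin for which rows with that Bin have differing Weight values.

F72

Bin=F72: 2 rows → Weight takes values {L47, L33} — violation
Bin=F21: 4 rows → Weight = L22, L22, L22, L22 ✓
Bin=F11: 1 row → Weight = L80 ✓
Bin=F82: 1 row → Weight = L15 ✓
Bin=F26: 1 row → Weight = L22 ✓
Bin=F44: 1 row → Weight = L15 ✓
Bin=F74: 1 row → Weight = L42 ✓
The only Bin value with inconsistent Weight is Bin=F72.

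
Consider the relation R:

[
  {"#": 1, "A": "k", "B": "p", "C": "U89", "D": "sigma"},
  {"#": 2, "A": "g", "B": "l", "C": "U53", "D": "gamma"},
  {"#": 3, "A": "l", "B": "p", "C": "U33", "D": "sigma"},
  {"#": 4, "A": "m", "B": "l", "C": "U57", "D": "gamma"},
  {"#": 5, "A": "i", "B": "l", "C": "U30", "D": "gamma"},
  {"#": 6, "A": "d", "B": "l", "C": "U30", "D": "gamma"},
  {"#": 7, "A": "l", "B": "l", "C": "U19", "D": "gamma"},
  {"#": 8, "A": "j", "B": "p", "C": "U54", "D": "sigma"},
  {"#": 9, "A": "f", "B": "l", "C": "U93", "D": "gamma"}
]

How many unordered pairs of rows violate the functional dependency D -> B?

D=sigma: all 3 rows agree on B — 0 pairs.
D=gamma: all 6 rows agree on B — 0 pairs.

0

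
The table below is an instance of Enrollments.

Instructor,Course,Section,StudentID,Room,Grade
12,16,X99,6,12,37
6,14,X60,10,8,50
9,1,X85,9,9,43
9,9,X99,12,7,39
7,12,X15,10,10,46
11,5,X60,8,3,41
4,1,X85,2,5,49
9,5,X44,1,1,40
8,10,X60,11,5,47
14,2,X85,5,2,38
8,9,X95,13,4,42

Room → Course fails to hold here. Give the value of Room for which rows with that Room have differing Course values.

Room=12: 1 row → Course = 16 ✓
Room=8: 1 row → Course = 14 ✓
Room=9: 1 row → Course = 1 ✓
Room=7: 1 row → Course = 9 ✓
Room=10: 1 row → Course = 12 ✓
Room=3: 1 row → Course = 5 ✓
Room=5: 2 rows → Course takes values {1, 10} — violation
Room=1: 1 row → Course = 5 ✓
Room=2: 1 row → Course = 2 ✓
Room=4: 1 row → Course = 9 ✓
The only Room value with inconsistent Course is Room=5.

5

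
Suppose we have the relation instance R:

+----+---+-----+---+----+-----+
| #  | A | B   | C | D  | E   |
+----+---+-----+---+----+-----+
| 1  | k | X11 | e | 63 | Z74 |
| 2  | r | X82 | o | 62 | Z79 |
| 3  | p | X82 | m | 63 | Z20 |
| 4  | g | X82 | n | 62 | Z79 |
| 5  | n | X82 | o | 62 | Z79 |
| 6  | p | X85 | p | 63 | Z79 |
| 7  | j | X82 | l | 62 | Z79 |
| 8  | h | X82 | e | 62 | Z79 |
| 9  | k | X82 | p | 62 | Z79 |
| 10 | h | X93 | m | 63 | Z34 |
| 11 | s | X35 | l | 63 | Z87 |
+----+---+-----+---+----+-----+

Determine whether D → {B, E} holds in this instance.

No

D=63: rows 1, 3, 6, 10, 11 → {B,E} takes values {(X11, Z74), (X82, Z20), (X85, Z79), (X93, Z34), (X35, Z87)} — violation
D=62: rows 2, 4, 5, 7, 8, 9 → {B,E} = (X82, Z79), (X82, Z79), (X82, Z79), (X82, Z79), (X82, Z79), (X82, Z79) ✓
Two rows agree on D but differ on {B, E}, so D → {B, E} does not hold.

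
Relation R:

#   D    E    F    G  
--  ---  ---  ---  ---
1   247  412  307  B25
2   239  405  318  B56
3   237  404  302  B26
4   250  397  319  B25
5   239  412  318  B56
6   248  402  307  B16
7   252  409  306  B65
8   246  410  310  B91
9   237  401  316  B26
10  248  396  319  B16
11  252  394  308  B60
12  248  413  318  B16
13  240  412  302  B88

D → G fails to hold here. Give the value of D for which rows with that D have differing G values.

D=247: row 1 → G = B25 ✓
D=239: rows 2, 5 → G = B56, B56 ✓
D=237: rows 3, 9 → G = B26, B26 ✓
D=250: row 4 → G = B25 ✓
D=248: rows 6, 10, 12 → G = B16, B16, B16 ✓
D=252: rows 7, 11 → G takes values {B65, B60} — violation
D=246: row 8 → G = B91 ✓
D=240: row 13 → G = B88 ✓
The only D value with inconsistent G is D=252.

252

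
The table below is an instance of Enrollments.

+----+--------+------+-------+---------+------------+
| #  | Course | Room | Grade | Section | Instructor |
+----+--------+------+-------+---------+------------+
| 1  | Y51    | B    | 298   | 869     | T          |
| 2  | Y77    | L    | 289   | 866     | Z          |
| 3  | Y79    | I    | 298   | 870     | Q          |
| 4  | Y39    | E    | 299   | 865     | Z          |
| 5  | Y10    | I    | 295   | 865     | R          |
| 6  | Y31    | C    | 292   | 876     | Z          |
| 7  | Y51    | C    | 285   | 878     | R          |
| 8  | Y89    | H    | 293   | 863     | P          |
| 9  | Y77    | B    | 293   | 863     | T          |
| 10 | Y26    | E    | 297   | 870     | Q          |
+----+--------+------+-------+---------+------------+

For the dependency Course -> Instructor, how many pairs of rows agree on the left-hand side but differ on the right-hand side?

2

Course=Y51: violating pairs (1,7) — 1 pair.
Course=Y77: violating pairs (2,9) — 1 pair.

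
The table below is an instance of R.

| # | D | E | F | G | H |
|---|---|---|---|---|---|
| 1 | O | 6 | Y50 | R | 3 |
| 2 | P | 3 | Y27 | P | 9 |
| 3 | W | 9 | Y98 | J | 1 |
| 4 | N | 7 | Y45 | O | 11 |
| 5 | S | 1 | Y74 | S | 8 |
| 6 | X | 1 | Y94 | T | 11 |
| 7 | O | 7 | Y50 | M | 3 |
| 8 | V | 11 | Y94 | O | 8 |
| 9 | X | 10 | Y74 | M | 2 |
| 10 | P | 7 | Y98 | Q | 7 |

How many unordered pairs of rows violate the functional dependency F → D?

3

F=Y50: all 2 rows agree on D — 0 pairs.
F=Y98: violating pairs (3,10) — 1 pair.
F=Y74: violating pairs (5,9) — 1 pair.
F=Y94: violating pairs (6,8) — 1 pair.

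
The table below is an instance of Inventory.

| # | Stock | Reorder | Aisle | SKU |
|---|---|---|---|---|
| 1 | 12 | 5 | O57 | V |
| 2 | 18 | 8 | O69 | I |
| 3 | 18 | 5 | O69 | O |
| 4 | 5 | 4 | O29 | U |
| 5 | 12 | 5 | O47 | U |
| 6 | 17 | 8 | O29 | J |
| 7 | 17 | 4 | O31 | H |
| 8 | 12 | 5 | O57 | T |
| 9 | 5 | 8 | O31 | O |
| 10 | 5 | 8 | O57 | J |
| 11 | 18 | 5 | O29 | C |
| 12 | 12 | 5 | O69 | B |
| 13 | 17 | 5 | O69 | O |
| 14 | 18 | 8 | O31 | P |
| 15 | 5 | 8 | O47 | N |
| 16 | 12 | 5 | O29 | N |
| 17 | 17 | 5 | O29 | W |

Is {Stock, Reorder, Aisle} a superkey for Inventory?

No

Rows 1 and 8 have the same {Stock, Reorder, Aisle} value (Stock=12, Reorder=5, Aisle=O57) but are distinct tuples, so {Stock, Reorder, Aisle} does not determine every attribute — not a superkey.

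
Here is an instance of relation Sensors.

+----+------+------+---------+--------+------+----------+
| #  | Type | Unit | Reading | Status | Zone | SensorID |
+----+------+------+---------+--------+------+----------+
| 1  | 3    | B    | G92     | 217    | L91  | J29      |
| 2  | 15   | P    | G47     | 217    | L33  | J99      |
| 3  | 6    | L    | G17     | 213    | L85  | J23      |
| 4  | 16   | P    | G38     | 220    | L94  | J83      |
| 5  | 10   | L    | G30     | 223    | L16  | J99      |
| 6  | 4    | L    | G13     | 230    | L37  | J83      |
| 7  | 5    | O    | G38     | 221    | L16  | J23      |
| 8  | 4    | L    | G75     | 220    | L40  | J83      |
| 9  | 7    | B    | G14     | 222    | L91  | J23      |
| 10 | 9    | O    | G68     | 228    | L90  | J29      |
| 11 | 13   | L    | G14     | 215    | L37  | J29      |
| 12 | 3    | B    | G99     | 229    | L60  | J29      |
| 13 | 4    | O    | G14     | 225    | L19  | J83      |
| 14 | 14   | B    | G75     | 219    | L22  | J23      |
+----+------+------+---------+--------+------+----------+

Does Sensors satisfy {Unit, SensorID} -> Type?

(Unit=B, SensorID=J29): rows 1, 12 → Type = 3, 3 ✓
(Unit=P, SensorID=J99): row 2 → Type = 15 ✓
(Unit=L, SensorID=J23): row 3 → Type = 6 ✓
(Unit=P, SensorID=J83): row 4 → Type = 16 ✓
(Unit=L, SensorID=J99): row 5 → Type = 10 ✓
(Unit=L, SensorID=J83): rows 6, 8 → Type = 4, 4 ✓
(Unit=O, SensorID=J23): row 7 → Type = 5 ✓
(Unit=B, SensorID=J23): rows 9, 14 → Type takes values {7, 14} — violation
(Unit=O, SensorID=J29): row 10 → Type = 9 ✓
(Unit=L, SensorID=J29): row 11 → Type = 13 ✓
(Unit=O, SensorID=J83): row 13 → Type = 4 ✓
Two rows agree on {Unit, SensorID} but differ on Type, so {Unit, SensorID} -> Type does not hold.

No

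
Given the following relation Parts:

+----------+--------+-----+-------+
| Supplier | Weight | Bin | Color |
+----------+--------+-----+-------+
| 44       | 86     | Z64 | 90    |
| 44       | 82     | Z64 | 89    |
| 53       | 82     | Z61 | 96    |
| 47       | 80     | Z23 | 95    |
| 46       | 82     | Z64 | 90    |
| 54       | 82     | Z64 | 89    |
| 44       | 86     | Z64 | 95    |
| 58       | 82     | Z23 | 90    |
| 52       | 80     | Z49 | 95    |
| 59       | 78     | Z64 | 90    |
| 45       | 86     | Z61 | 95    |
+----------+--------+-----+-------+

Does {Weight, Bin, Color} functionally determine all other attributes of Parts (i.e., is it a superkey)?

Two distinct rows share (Weight=82, Bin=Z64, Color=89), so {Weight, Bin, Color} does not determine every attribute — not a superkey.

No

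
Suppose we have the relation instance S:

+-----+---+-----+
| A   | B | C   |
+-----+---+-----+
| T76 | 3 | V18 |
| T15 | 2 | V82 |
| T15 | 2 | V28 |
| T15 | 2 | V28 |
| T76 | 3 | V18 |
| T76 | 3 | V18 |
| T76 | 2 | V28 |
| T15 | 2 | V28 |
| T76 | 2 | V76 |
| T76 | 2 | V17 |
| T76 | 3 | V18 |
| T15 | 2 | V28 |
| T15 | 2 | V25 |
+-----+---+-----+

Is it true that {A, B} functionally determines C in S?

(A=T76, B=3): 4 rows → C = V18, V18, V18, V18 ✓
(A=T15, B=2): 6 rows → C takes values {V82, V28, V25} — violation
(A=T76, B=2): 3 rows → C takes values {V28, V76, V17} — violation
Two rows agree on {A, B} but differ on C, so {A, B} -> C does not hold.

No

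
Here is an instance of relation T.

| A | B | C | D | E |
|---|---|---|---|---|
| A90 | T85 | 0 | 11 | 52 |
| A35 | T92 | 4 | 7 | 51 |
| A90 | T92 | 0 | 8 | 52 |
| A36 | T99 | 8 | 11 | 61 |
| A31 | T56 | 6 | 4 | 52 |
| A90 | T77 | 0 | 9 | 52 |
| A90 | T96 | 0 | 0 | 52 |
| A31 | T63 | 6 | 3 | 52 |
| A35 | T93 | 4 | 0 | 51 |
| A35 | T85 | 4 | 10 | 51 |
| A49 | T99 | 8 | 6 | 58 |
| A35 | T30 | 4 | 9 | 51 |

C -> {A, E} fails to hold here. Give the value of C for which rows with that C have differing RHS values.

C=0: 4 rows → {A,E} = (A90, 52), (A90, 52), (A90, 52), (A90, 52) ✓
C=4: 4 rows → {A,E} = (A35, 51), (A35, 51), (A35, 51), (A35, 51) ✓
C=8: 2 rows → {A,E} takes values {(A36, 61), (A49, 58)} — violation
C=6: 2 rows → {A,E} = (A31, 52), (A31, 52) ✓
The only C value with inconsistent RHS is C=8.

8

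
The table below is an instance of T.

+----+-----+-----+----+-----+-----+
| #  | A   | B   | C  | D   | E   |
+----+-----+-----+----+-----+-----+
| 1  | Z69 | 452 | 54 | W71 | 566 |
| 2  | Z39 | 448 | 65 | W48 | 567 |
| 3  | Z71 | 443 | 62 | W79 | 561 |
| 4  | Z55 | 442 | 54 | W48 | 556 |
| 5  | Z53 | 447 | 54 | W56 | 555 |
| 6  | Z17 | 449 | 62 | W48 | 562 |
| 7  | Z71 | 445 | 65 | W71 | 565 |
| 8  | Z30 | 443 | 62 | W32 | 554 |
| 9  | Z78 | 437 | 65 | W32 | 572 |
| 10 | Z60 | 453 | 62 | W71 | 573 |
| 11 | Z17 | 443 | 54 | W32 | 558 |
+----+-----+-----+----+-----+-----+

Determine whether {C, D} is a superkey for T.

All 11 rows have distinct {C, D} values, so {C, D} → (all attributes) holds and {C, D} is a superkey.

Yes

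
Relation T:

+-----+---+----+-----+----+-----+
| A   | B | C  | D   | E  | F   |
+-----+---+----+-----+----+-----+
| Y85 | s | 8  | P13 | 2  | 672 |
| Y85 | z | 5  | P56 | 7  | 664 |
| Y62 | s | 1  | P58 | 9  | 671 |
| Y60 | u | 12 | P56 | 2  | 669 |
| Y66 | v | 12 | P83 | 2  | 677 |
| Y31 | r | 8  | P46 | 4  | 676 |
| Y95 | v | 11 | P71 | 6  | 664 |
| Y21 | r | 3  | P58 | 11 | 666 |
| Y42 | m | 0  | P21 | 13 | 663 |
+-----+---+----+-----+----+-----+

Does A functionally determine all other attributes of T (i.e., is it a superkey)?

No

Two distinct rows share A=Y85, so A does not determine every attribute — not a superkey.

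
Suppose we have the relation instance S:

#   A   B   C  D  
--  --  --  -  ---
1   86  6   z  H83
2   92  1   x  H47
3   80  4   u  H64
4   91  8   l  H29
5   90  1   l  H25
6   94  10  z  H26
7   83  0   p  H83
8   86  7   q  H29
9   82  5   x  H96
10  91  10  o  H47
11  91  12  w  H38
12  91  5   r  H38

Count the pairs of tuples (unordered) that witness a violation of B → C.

3

B=1: violating pairs (2,5) — 1 pair.
B=10: violating pairs (6,10) — 1 pair.
B=5: violating pairs (9,12) — 1 pair.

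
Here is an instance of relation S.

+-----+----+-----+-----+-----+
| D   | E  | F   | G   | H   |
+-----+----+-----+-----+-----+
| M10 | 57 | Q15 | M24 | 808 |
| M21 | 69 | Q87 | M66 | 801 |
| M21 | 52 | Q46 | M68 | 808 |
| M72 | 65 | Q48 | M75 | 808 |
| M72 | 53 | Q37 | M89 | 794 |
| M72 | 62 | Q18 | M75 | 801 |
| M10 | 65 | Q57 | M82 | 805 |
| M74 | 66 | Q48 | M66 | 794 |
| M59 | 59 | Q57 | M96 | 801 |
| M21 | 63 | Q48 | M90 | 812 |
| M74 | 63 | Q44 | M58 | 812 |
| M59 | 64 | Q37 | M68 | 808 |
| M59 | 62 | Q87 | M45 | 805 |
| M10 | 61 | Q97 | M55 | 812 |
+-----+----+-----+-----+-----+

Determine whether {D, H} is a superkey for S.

All 14 rows have distinct {D, H} values, so {D, H} → (all attributes) holds and {D, H} is a superkey.

Yes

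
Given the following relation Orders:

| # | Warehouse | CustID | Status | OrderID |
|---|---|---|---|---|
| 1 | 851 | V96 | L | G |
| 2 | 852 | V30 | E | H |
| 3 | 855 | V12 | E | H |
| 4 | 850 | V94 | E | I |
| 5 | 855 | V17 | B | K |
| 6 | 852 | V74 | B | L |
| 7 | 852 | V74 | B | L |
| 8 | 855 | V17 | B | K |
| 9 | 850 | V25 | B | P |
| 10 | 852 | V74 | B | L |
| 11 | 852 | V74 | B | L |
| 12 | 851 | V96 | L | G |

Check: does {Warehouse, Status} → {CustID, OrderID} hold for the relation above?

Yes

(Warehouse=851, Status=L): rows 1, 12 → {CustID,OrderID} = (V96, G), (V96, G) ✓
(Warehouse=852, Status=E): row 2 → {CustID,OrderID} = (V30, H) ✓
(Warehouse=855, Status=E): row 3 → {CustID,OrderID} = (V12, H) ✓
(Warehouse=850, Status=E): row 4 → {CustID,OrderID} = (V94, I) ✓
(Warehouse=855, Status=B): rows 5, 8 → {CustID,OrderID} = (V17, K), (V17, K) ✓
(Warehouse=852, Status=B): rows 6, 7, 10, 11 → {CustID,OrderID} = (V74, L), (V74, L), (V74, L), (V74, L) ✓
(Warehouse=850, Status=B): row 9 → {CustID,OrderID} = (V25, P) ✓
Every {Warehouse, Status} value is associated with a single {CustID, OrderID} value, so {Warehouse, Status} → {CustID, OrderID} holds.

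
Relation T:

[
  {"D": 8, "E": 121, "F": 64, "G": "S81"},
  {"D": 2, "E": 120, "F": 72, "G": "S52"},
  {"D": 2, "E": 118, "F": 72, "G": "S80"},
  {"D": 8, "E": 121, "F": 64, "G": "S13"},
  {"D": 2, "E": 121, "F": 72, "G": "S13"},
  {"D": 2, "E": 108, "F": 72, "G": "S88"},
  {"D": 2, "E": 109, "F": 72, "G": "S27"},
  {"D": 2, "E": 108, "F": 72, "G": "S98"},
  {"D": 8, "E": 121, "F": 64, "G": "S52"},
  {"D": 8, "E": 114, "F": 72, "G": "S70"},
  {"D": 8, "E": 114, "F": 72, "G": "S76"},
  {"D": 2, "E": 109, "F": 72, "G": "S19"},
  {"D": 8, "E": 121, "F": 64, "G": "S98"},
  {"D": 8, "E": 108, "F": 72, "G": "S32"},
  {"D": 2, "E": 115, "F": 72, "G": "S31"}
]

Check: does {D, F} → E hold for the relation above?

No

(D=8, F=64): 4 rows → E = 121, 121, 121, 121 ✓
(D=2, F=72): 8 rows → E takes values {120, 118, 121, 108, 109, 115} — violation
(D=8, F=72): 3 rows → E takes values {114, 108} — violation
Two rows agree on {D, F} but differ on E, so {D, F} → E does not hold.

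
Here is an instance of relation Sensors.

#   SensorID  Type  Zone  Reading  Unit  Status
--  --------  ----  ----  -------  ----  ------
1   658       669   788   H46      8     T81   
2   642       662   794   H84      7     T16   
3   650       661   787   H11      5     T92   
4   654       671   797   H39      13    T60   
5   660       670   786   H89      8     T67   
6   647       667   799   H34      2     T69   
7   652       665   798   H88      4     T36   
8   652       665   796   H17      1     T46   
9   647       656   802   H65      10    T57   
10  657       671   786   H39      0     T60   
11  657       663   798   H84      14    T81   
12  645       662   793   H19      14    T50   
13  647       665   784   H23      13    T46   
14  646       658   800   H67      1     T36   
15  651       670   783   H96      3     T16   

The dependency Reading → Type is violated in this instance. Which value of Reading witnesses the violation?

Reading=H46: row 1 → Type = 669 ✓
Reading=H84: rows 2, 11 → Type takes values {662, 663} — violation
Reading=H11: row 3 → Type = 661 ✓
Reading=H39: rows 4, 10 → Type = 671, 671 ✓
Reading=H89: row 5 → Type = 670 ✓
Reading=H34: row 6 → Type = 667 ✓
Reading=H88: row 7 → Type = 665 ✓
Reading=H17: row 8 → Type = 665 ✓
Reading=H65: row 9 → Type = 656 ✓
Reading=H19: row 12 → Type = 662 ✓
Reading=H23: row 13 → Type = 665 ✓
Reading=H67: row 14 → Type = 658 ✓
Reading=H96: row 15 → Type = 670 ✓
The only Reading value with inconsistent Type is Reading=H84.

H84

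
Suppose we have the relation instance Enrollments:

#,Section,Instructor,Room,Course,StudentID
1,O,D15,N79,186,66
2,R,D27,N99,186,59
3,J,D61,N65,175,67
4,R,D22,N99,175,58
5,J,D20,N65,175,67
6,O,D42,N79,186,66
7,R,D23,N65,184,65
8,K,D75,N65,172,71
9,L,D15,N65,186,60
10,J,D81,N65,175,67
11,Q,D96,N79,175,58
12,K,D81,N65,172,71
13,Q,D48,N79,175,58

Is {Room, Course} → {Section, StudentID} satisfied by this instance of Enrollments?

(Room=N79, Course=186): rows 1, 6 → {Section,StudentID} = (O, 66), (O, 66) ✓
(Room=N99, Course=186): row 2 → {Section,StudentID} = (R, 59) ✓
(Room=N65, Course=175): rows 3, 5, 10 → {Section,StudentID} = (J, 67), (J, 67), (J, 67) ✓
(Room=N99, Course=175): row 4 → {Section,StudentID} = (R, 58) ✓
(Room=N65, Course=184): row 7 → {Section,StudentID} = (R, 65) ✓
(Room=N65, Course=172): rows 8, 12 → {Section,StudentID} = (K, 71), (K, 71) ✓
(Room=N65, Course=186): row 9 → {Section,StudentID} = (L, 60) ✓
(Room=N79, Course=175): rows 11, 13 → {Section,StudentID} = (Q, 58), (Q, 58) ✓
Every {Room, Course} value is associated with a single {Section, StudentID} value, so {Room, Course} → {Section, StudentID} holds.

Yes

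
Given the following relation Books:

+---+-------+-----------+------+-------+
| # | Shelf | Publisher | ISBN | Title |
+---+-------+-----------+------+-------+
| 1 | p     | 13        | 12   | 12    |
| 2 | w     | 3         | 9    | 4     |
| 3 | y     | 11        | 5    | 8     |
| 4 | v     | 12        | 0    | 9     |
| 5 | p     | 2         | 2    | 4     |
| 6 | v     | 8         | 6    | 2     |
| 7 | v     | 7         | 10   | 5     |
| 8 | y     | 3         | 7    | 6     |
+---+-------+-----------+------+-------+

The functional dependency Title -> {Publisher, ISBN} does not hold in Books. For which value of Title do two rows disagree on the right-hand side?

4

Title=12: row 1 → {Publisher,ISBN} = (13, 12) ✓
Title=4: rows 2, 5 → {Publisher,ISBN} takes values {(3, 9), (2, 2)} — violation
Title=8: row 3 → {Publisher,ISBN} = (11, 5) ✓
Title=9: row 4 → {Publisher,ISBN} = (12, 0) ✓
Title=2: row 6 → {Publisher,ISBN} = (8, 6) ✓
Title=5: row 7 → {Publisher,ISBN} = (7, 10) ✓
Title=6: row 8 → {Publisher,ISBN} = (3, 7) ✓
The only Title value with inconsistent RHS is Title=4.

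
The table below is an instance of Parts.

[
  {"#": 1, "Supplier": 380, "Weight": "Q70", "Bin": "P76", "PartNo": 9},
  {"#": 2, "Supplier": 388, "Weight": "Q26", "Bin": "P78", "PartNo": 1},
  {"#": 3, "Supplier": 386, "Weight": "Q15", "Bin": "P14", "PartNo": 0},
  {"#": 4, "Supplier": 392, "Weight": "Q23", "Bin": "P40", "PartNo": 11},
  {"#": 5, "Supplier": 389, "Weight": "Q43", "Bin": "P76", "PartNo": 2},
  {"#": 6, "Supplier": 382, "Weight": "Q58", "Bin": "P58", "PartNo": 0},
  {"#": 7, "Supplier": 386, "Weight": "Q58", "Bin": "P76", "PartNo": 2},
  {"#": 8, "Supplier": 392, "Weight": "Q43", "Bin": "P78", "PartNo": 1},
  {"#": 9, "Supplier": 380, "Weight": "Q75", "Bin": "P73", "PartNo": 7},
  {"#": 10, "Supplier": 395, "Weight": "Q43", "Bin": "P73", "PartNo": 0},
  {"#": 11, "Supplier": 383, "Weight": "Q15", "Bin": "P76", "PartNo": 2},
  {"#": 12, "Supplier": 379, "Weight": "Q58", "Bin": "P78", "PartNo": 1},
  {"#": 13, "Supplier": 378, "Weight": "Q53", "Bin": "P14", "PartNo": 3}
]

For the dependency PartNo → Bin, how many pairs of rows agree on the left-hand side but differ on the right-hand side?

3

PartNo=1: all 3 rows agree on Bin — 0 pairs.
PartNo=0: violating pairs (3,6), (3,10), (6,10) — 3 pairs.
PartNo=2: all 3 rows agree on Bin — 0 pairs.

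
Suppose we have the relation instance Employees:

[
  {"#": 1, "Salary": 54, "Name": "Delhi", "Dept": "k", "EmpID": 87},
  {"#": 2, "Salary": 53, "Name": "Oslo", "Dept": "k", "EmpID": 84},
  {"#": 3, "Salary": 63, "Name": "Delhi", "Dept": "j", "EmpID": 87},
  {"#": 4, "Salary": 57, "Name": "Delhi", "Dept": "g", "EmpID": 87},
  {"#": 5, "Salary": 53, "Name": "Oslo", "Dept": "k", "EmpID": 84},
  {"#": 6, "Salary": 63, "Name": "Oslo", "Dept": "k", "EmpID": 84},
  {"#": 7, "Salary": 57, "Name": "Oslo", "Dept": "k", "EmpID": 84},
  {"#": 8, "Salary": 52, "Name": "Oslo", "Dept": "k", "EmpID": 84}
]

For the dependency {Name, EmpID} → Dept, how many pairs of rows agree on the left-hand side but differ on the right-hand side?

3

(Name=Delhi, EmpID=87): violating pairs (1,3), (1,4), (3,4) — 3 pairs.
(Name=Oslo, EmpID=84): all 5 rows agree on Dept — 0 pairs.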